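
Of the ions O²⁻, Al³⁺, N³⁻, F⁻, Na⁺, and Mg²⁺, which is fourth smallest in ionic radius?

These species are isoelectronic with 10 electrons. The only difference is the number of protons: Al³⁺ (Z=13), Mg²⁺ (Z=12), Na⁺ (Z=11), F⁻ (Z=9), O²⁻ (Z=8), N³⁻ (Z=7). The strongest nuclear pull (Al³⁺) gives the smallest ion.
Ordering: Al³⁺ < Mg²⁺ < Na⁺ < F⁻ < O²⁻ < N³⁻. The fourth smallest is F⁻.

F⁻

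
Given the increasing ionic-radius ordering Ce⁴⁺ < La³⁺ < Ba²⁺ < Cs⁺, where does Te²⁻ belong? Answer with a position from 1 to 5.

5

All of these have 54 electrons (isoelectronic). With the same electron cloud, the ion with the most protons pulls it in tightest. Nuclear charges: Ce⁴⁺ (Z=58), La³⁺ (Z=57), Ba²⁺ (Z=56), Cs⁺ (Z=55), Te²⁻ (Z=52). Highest Z is smallest.
Putting Te²⁻ in gives Ce⁴⁺ < La³⁺ < Ba²⁺ < Cs⁺ < Te²⁻; it lands at slot 5.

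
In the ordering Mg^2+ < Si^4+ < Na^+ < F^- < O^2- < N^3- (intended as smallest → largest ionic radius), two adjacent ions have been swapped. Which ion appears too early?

Mg^2+

The pair Mg^2+, Si^4+ is the wrong way round — both have 10 electrons but Z(Si)=14 > Z(Mg)=12, so Si^4+ should be the smaller of the two. All other adjacent pairs agree with periodic trends, so Mg^2+ is the misplaced ion.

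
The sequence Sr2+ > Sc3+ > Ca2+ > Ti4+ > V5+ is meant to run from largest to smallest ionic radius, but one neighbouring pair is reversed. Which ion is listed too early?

Sc3+

Compare adjacent ions: both have 18 electrons but Z(Sc)=21 > Z(Ca)=20, so Sc3+ should be the smaller of the two — yet in this decreasing list Sc3+ sits before Ca2+. Nothing else is reversed, so Sc3+ should move one place to the right.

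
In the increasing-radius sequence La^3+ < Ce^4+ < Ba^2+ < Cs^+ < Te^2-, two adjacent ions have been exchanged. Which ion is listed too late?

Check each adjacent pair. La^3+ and Ce^4+ are reversed: both have 54 electrons but Z(Ce)=58 > Z(La)=57, so Ce^4+ should be the smaller of the two. No other neighbouring pair contradicts the periodic trends, so Ce^4+ is the ion listed too late.

Ce^4+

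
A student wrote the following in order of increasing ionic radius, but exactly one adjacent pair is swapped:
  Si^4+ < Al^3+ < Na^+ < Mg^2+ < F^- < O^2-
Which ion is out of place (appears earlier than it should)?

Na^+

Scanning neighbour by neighbour, only Na^+/Mg^2+ violates a trend: they are isoelectronic (10 e⁻) and Mg has more protons than Na (12 vs 11), making Mg^2+ smaller. That makes Na^+ the one sitting a position early relative to where it belongs.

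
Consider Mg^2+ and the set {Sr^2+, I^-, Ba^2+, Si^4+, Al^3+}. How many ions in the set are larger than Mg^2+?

Work out protons and electrons: Si^4+: 10 e⁻, Z=14, Al^3+: 10 e⁻, Z=13, Mg^2+: 10 e⁻, Z=12, Sr^2+: 36 e⁻, Z=38, Ba^2+: 54 e⁻, Z=56, I^-: 54 e⁻, Z=53. Si^4+ < Al^3+ (isoelectronic, higher Z=14 is smaller); Al^3+ < Mg^2+ (both 10 e⁻, Z=13>12); Mg^2+ < Sr^2+ (same group, period 3 vs 5); Sr^2+ < Ba^2+ (same group, period 5 vs 6); Ba^2+ < I^- (both 54 e⁻, Z=56>53).
Overall: Si^4+ < Al^3+ < Mg^2+ < Sr^2+ < Ba^2+ < I^-. Mg^2+ has 2 below it and 3 above. That's 3.

3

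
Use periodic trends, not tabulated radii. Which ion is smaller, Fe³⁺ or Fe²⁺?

Fe³⁺

Same element, different charge: the more highly charged cation has fewer electrons and a greater effective nuclear charge per electron, making Fe³⁺ the smallest.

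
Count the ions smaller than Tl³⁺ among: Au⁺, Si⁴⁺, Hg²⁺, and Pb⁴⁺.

2

Electron counts and nuclear charges: Si⁴⁺ has 10 e⁻ (Z=14), Pb⁴⁺ has 78 e⁻ (Z=82), Tl³⁺ has 78 e⁻ (Z=81), Hg²⁺ has 78 e⁻ (Z=80), Au⁺ has 78 e⁻ (Z=79). Si⁴⁺ < Pb⁴⁺ (same group, 3 shells fewer); Pb⁴⁺ < Tl³⁺ (isoelectronic, higher Z=82 is smaller); Tl³⁺ < Hg²⁺ (isoelectronic, higher Z=81 is smaller); Hg²⁺ < Au⁺ (both 78 e⁻, Z=80>79).
Ordering all of them (including Tl³⁺) by radius gives Si⁴⁺ < Pb⁴⁺ < Tl³⁺ < Hg²⁺ < Au⁺. Count: 2.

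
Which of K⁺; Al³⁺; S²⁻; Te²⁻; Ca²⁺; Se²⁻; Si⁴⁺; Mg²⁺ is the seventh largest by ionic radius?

Si⁴⁺ (Z=14, 10 e⁻), Al³⁺ (Z=13, 10 e⁻), Mg²⁺ (Z=12, 10 e⁻), Ca²⁺ (Z=20, 18 e⁻), K⁺ (Z=19, 18 e⁻), S²⁻ (Z=16, 18 e⁻), Se²⁻ (Z=34, 36 e⁻), Te²⁻ (Z=52, 54 e⁻). Si⁴⁺ < Al³⁺ (both 10 e⁻, Z=14>13); Al³⁺ < Mg²⁺ (both 10 e⁻, Z=13>12); Mg²⁺ < Ca²⁺ (same group, 1 shell fewer); Ca²⁺ < K⁺ (isoelectronic, higher Z=20 is smaller); K⁺ < S²⁻ (isoelectronic, higher Z=19 is smaller); S²⁻ < Se²⁻ (same group, 1 shell fewer); Se²⁻ < Te²⁻ (same group, 1 shell fewer).
So the order is Si⁴⁺ < Al³⁺ < Mg²⁺ < Ca²⁺ < K⁺ < S²⁻ < Se²⁻ < Te²⁻; the 7th-largest ion is Al³⁺.

Al³⁺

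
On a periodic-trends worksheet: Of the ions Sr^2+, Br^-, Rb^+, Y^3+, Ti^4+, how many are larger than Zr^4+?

4

Tabulating Z and e⁻: Ti^4+ has 18 e⁻ (Z=22), Zr^4+ has 36 e⁻ (Z=40), Y^3+ has 36 e⁻ (Z=39), Sr^2+ has 36 e⁻ (Z=38), Rb^+ has 36 e⁻ (Z=37), Br^- has 36 e⁻ (Z=35). Ti^4+ < Zr^4+ (same group, 1 shell fewer); Zr^4+ < Y^3+ (isoelectronic, higher Z=40 is smaller); Y^3+ < Sr^2+ (isoelectronic, higher Z=39 is smaller); Sr^2+ < Rb^+ (both 36 e⁻, Z=38>37); Rb^+ < Br^- (both 36 e⁻, Z=37>35).
Overall: Ti^4+ < Zr^4+ < Y^3+ < Sr^2+ < Rb^+ < Br^-. Zr^4+ has 1 below it and 4 above. That's 4.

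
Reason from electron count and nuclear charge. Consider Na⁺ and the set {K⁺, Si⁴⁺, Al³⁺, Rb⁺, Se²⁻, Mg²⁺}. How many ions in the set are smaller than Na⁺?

Si⁴⁺ has 10 e⁻ (Z=14), Al³⁺ has 10 e⁻ (Z=13), Mg²⁺ has 10 e⁻ (Z=12), Na⁺ has 10 e⁻ (Z=11), K⁺ has 18 e⁻ (Z=19), Rb⁺ has 36 e⁻ (Z=37), Se²⁻ has 36 e⁻ (Z=34). Si⁴⁺ < Al³⁺ (both 10 e⁻, Z=14>13); Al³⁺ < Mg²⁺ (both 10 e⁻, Z=13>12); Mg²⁺ < Na⁺ (isoelectronic, higher Z=12 is smaller); Na⁺ < K⁺ (same group, period 3 vs 4); K⁺ < Rb⁺ (same group, period 4 vs 5); Rb⁺ < Se²⁻ (both 36 e⁻, Z=37>34).
Relative to Na⁺, the ions that are smaller are Si⁴⁺, Al³⁺, Mg²⁺. So 3 are smaller.

3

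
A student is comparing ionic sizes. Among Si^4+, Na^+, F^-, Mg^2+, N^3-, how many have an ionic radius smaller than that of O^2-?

4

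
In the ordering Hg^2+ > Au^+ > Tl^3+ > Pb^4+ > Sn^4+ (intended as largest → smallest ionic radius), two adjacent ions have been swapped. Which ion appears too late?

Check each adjacent pair. Hg^2+ and Au^+ are reversed: both have 78 electrons but Z(Hg)=80 > Z(Au)=79, so Hg^2+ should be the smaller of the two. No other neighbouring pair contradicts the periodic trends, so Au^+ is the ion listed too late.

Au^+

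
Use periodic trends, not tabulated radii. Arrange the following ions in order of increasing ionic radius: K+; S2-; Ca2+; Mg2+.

Mg2+ < Ca2+ < K+ < S2-

First list Z and electron count for each: Mg2+ (Z=12, 10 e⁻), Ca2+ (Z=20, 18 e⁻), K+ (Z=19, 18 e⁻), S2- (Z=16, 18 e⁻). Mg2+ < Ca2+ (same group, 1 shell fewer); Ca2+ < K+ (both 18 e⁻, Z=20>19); K+ < S2- (both 18 e⁻, Z=19>16).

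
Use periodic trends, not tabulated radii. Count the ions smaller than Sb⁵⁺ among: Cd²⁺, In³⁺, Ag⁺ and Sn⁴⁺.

0

Each ion has 46 electrons. The ranking follows nuclear charge in reverse — greater Z gives a smaller radius. Sb⁵⁺ (Z=51), Sn⁴⁺ (Z=50), In³⁺ (Z=49), Cd²⁺ (Z=48), Ag⁺ (Z=47).
Overall: Sb⁵⁺ < Sn⁴⁺ < In³⁺ < Cd²⁺ < Ag⁺. Sb⁵⁺ has 0 below it and 4 above. Count: 0.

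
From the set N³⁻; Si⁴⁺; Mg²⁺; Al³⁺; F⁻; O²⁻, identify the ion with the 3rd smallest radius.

Each ion has 10 electrons. The ranking follows nuclear charge in reverse — greater Z gives a smaller radius. Si⁴⁺ (Z=14), Al³⁺ (Z=13), Mg²⁺ (Z=12), F⁻ (Z=9), O²⁻ (Z=8), N³⁻ (Z=7).
Full ascending order: Si⁴⁺ < Al³⁺ < Mg²⁺ < F⁻ < O²⁻ < N³⁻. Counting from the smallest, position 3 is Mg²⁺.

Mg²⁺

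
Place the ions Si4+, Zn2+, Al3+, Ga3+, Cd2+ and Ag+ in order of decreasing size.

Ag+ > Cd2+ > Zn2+ > Ga3+ > Al3+ > Si4+

Si4+ (Z=14, 10 e⁻), Al3+ (Z=13, 10 e⁻), Ga3+ (Z=31, 28 e⁻), Zn2+ (Z=30, 28 e⁻), Cd2+ (Z=48, 46 e⁻), Ag+ (Z=47, 46 e⁻). Si4+ < Al3+ (isoelectronic, higher Z=14 is smaller); Al3+ < Ga3+ (same group, period 3 vs 4); Ga3+ < Zn2+ (isoelectronic, higher Z=31 is smaller); Zn2+ < Cd2+ (same group, period 4 vs 5); Cd2+ < Ag+ (isoelectronic, higher Z=48 is smaller).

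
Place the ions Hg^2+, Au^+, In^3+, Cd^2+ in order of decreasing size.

Au^+ > Hg^2+ > Cd^2+ > In^3+

First list Z and electron count for each: In^3+: 46 e⁻, Z=49, Cd^2+: 46 e⁻, Z=48, Hg^2+: 78 e⁻, Z=80, Au^+: 78 e⁻, Z=79. In^3+ < Cd^2+ (isoelectronic, higher Z=49 is smaller); Cd^2+ < Hg^2+ (same group, period 5 vs 6); Hg^2+ < Au^+ (isoelectronic, higher Z=80 is smaller).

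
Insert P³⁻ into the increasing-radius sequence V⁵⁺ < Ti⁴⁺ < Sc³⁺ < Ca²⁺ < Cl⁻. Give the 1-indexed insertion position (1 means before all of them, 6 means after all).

6

Each ion has 18 electrons. The ranking follows nuclear charge in reverse — greater Z gives a smaller radius. V⁵⁺ (Z=23), Ti⁴⁺ (Z=22), Sc³⁺ (Z=21), Ca²⁺ (Z=20), Cl⁻ (Z=17), P³⁻ (Z=15).
The complete sequence is V⁵⁺ < Ti⁴⁺ < Sc³⁺ < Ca²⁺ < Cl⁻ < P³⁻. P³⁻ sits at position 6.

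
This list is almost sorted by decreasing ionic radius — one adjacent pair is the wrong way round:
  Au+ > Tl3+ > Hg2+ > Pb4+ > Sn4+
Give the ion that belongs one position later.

Compare adjacent ions: they are isoelectronic (78 e⁻) and Tl has more protons than Hg (81 vs 80), making Tl3+ smaller — yet in this decreasing list Tl3+ sits before Hg2+. Nothing else is reversed, so Tl3+ should move one place to the right.

Tl3+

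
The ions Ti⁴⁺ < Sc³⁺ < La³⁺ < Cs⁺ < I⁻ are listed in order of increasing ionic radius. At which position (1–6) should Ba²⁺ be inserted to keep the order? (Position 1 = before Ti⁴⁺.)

4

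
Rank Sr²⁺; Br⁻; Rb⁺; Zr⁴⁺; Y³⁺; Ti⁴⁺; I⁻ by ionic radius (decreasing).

Work out protons and electrons: Ti⁴⁺ (Z=22, 18 e⁻), Zr⁴⁺ (Z=40, 36 e⁻), Y³⁺ (Z=39, 36 e⁻), Sr²⁺ (Z=38, 36 e⁻), Rb⁺ (Z=37, 36 e⁻), Br⁻ (Z=35, 36 e⁻), I⁻ (Z=53, 54 e⁻). Ti⁴⁺ < Zr⁴⁺ (same group, period 4 vs 5); Zr⁴⁺ < Y³⁺ (both 36 e⁻, Z=40>39); Y³⁺ < Sr²⁺ (both 36 e⁻, Z=39>38); Sr²⁺ < Rb⁺ (isoelectronic, higher Z=38 is smaller); Rb⁺ < Br⁻ (both 36 e⁻, Z=37>35); Br⁻ < I⁻ (same group, 1 shell fewer).

I⁻ > Br⁻ > Rb⁺ > Sr²⁺ > Y³⁺ > Zr⁴⁺ > Ti⁴⁺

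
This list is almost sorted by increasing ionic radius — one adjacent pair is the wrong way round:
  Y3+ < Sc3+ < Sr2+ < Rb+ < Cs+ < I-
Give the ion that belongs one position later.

Y3+

Scanning neighbour by neighbour, only Y3+/Sc3+ violates a trend: Sc3+ and Y3+ are in one column with the same charge; the lighter period-4 ion has one fewer shell and is smaller. That makes Y3+ the one sitting a position early relative to where it belongs.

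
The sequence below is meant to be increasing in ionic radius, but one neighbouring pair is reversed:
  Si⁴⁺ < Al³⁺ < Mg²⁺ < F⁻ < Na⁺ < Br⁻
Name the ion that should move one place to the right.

F⁻

The pair F⁻, Na⁺ is the wrong way round — Na⁺ and F⁻ share 10 electrons; the higher nuclear charge on Na (Z=11) contracts it more, so Na⁺ < F⁻. All other adjacent pairs agree with periodic trends, so F⁻ is the misplaced ion.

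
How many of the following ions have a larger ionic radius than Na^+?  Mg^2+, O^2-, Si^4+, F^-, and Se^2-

Si^4+ (Z=14, 10 e⁻), Mg^2+ (Z=12, 10 e⁻), Na^+ (Z=11, 10 e⁻), F^- (Z=9, 10 e⁻), O^2- (Z=8, 10 e⁻), Se^2- (Z=34, 36 e⁻). Si^4+ < Mg^2+ (both 10 e⁻, Z=14>12); Mg^2+ < Na^+ (isoelectronic, higher Z=12 is smaller); Na^+ < F^- (isoelectronic, higher Z=11 is smaller); F^- < O^2- (both 10 e⁻, Z=9>8); O^2- < Se^2- (same group, period 2 vs 4).
Placing each against Na^+: smaller — Si^4+, Mg^2+; larger — F^-, O^2-, Se^2-. Count: 3.

3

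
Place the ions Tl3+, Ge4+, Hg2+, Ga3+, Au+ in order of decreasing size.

Au+ > Hg2+ > Tl3+ > Ga3+ > Ge4+

Ge4+ (Z=32, 28 e⁻), Ga3+ (Z=31, 28 e⁻), Tl3+ (Z=81, 78 e⁻), Hg2+ (Z=80, 78 e⁻), Au+ (Z=79, 78 e⁻). Ge4+ < Ga3+ (isoelectronic, higher Z=32 is smaller); Ga3+ < Tl3+ (same group, period 4 vs 6); Tl3+ < Hg2+ (both 78 e⁻, Z=81>80); Hg2+ < Au+ (isoelectronic, higher Z=80 is smaller).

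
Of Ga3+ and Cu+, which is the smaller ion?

Ga3+

Each ion has 28 electrons. The ranking follows nuclear charge in reverse — greater Z gives a smaller radius. Ga3+ (Z=31), Cu+ (Z=29).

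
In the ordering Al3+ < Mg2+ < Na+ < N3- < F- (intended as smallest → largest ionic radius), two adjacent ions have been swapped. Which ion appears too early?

N3-

Compare adjacent ions: they are isoelectronic (10 e⁻) and F has more protons than N (9 vs 7), making F- smaller — yet in this increasing list N3- sits before F-. Nothing else is reversed, so N3- should move one place to the right.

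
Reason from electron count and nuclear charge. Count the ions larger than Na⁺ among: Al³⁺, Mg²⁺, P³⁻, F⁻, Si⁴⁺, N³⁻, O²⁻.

Tabulating Z and e⁻: Si⁴⁺: 10 e⁻, Z=14, Al³⁺: 10 e⁻, Z=13, Mg²⁺: 10 e⁻, Z=12, Na⁺: 10 e⁻, Z=11, F⁻: 10 e⁻, Z=9, O²⁻: 10 e⁻, Z=8, N³⁻: 10 e⁻, Z=7, P³⁻: 18 e⁻, Z=15. Si⁴⁺ < Al³⁺ (both 10 e⁻, Z=14>13); Al³⁺ < Mg²⁺ (isoelectronic, higher Z=13 is smaller); Mg²⁺ < Na⁺ (both 10 e⁻, Z=12>11); Na⁺ < F⁻ (isoelectronic, higher Z=11 is smaller); F⁻ < O²⁻ (isoelectronic, higher Z=9 is smaller); O²⁻ < N³⁻ (isoelectronic, higher Z=8 is smaller); N³⁻ < P³⁻ (same group, period 2 vs 3).
Ordering all of them (including Na⁺) by radius gives Si⁴⁺ < Al³⁺ < Mg²⁺ < Na⁺ < F⁻ < O²⁻ < N³⁻ < P³⁻. So 4 are larger.

4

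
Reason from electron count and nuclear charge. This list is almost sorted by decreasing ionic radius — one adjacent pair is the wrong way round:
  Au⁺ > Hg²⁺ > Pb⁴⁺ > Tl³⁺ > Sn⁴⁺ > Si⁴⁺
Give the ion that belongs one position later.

Pb⁴⁺

The pair Pb⁴⁺, Tl³⁺ is the wrong way round — they are isoelectronic (78 e⁻) and Pb has more protons than Tl (82 vs 81), making Pb⁴⁺ smaller. All other adjacent pairs agree with periodic trends, so Pb⁴⁺ is the misplaced ion.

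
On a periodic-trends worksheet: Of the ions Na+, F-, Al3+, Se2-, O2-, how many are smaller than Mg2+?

1

Electron counts and nuclear charges: Al3+ (Z=13, 10 e⁻), Mg2+ (Z=12, 10 e⁻), Na+ (Z=11, 10 e⁻), F- (Z=9, 10 e⁻), O2- (Z=8, 10 e⁻), Se2- (Z=34, 36 e⁻). Al3+ < Mg2+ (both 10 e⁻, Z=13>12); Mg2+ < Na+ (isoelectronic, higher Z=12 is smaller); Na+ < F- (isoelectronic, higher Z=11 is smaller); F- < O2- (both 10 e⁻, Z=9>8); O2- < Se2- (same group, period 2 vs 4).
Placing each against Mg2+: smaller — Al3+; larger — Na+, F-, O2-, Se2-. Count: 1.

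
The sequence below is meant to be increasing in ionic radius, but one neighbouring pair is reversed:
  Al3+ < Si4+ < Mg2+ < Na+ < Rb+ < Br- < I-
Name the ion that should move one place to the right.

The pair Al3+, Si4+ is the wrong way round — both have 10 electrons but Z(Si)=14 > Z(Al)=13, so Si4+ should be the smaller of the two. All other adjacent pairs agree with periodic trends, so Al3+ is the misplaced ion.

Al3+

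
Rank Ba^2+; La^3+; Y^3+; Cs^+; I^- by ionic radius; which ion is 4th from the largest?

La^3+

Electron counts and nuclear charges: Y^3+ (Z=39, 36 e⁻), La^3+ (Z=57, 54 e⁻), Ba^2+ (Z=56, 54 e⁻), Cs^+ (Z=55, 54 e⁻), I^- (Z=53, 54 e⁻). Y^3+ < La^3+ (same group, period 5 vs 6); La^3+ < Ba^2+ (both 54 e⁻, Z=57>56); Ba^2+ < Cs^+ (isoelectronic, higher Z=56 is smaller); Cs^+ < I^- (both 54 e⁻, Z=55>53).
Full ascending order: Y^3+ < La^3+ < Ba^2+ < Cs^+ < I^-. Counting from the largest, position 4 is La^3+.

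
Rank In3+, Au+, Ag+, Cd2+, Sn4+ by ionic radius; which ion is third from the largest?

Cd2+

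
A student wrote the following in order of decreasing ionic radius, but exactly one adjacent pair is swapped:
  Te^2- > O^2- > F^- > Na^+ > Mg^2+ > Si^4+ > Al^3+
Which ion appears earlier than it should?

Scanning neighbour by neighbour, only Si^4+/Al^3+ violates a trend: both have 10 electrons but Z(Si)=14 > Z(Al)=13, so Si^4+ should be the smaller of the two. That makes Si^4+ the one sitting a position early relative to where it belongs.

Si^4+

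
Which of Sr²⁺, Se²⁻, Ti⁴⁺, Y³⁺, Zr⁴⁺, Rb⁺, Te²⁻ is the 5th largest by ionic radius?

Ti⁴⁺ (Z=22, 18 e⁻), Zr⁴⁺ (Z=40, 36 e⁻), Y³⁺ (Z=39, 36 e⁻), Sr²⁺ (Z=38, 36 e⁻), Rb⁺ (Z=37, 36 e⁻), Se²⁻ (Z=34, 36 e⁻), Te²⁻ (Z=52, 54 e⁻). Ti⁴⁺ < Zr⁴⁺ (same group, period 4 vs 5); Zr⁴⁺ < Y³⁺ (isoelectronic, higher Z=40 is smaller); Y³⁺ < Sr²⁺ (isoelectronic, higher Z=39 is smaller); Sr²⁺ < Rb⁺ (both 36 e⁻, Z=38>37); Rb⁺ < Se²⁻ (both 36 e⁻, Z=37>34); Se²⁻ < Te²⁻ (same group, period 4 vs 5).
Full ascending order: Ti⁴⁺ < Zr⁴⁺ < Y³⁺ < Sr²⁺ < Rb⁺ < Se²⁻ < Te²⁻. Counting from the largest, position 5 is Y³⁺.

Y³⁺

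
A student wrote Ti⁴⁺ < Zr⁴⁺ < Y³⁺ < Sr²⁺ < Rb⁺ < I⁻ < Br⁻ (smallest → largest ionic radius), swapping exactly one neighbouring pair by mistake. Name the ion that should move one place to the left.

Br⁻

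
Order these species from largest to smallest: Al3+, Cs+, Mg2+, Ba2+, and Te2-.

Te2- > Cs+ > Ba2+ > Mg2+ > Al3+

Al3+ has 10 e⁻ (Z=13), Mg2+ has 10 e⁻ (Z=12), Ba2+ has 54 e⁻ (Z=56), Cs+ has 54 e⁻ (Z=55), Te2- has 54 e⁻ (Z=52). Al3+ < Mg2+ (both 10 e⁻, Z=13>12); Mg2+ < Ba2+ (same group, 3 shells fewer); Ba2+ < Cs+ (both 54 e⁻, Z=56>55); Cs+ < Te2- (both 54 e⁻, Z=55>52).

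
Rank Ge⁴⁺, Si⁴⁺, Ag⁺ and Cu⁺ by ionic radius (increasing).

Tabulating Z and e⁻: Si⁴⁺: 10 e⁻, Z=14, Ge⁴⁺: 28 e⁻, Z=32, Cu⁺: 28 e⁻, Z=29, Ag⁺: 46 e⁻, Z=47. Si⁴⁺ < Ge⁴⁺ (same group, period 3 vs 4); Ge⁴⁺ < Cu⁺ (isoelectronic, higher Z=32 is smaller); Cu⁺ < Ag⁺ (same group, 1 shell fewer).

Si⁴⁺ < Ge⁴⁺ < Cu⁺ < Ag⁺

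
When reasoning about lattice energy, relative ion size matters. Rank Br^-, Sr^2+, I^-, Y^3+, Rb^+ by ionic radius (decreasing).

Electron counts and nuclear charges: Y^3+: 36 e⁻, Z=39, Sr^2+: 36 e⁻, Z=38, Rb^+: 36 e⁻, Z=37, Br^-: 36 e⁻, Z=35, I^-: 54 e⁻, Z=53. Y^3+ < Sr^2+ (both 36 e⁻, Z=39>38); Sr^2+ < Rb^+ (isoelectronic, higher Z=38 is smaller); Rb^+ < Br^- (both 36 e⁻, Z=37>35); Br^- < I^- (same group, 1 shell fewer).

I^- > Br^- > Rb^+ > Sr^2+ > Y^3+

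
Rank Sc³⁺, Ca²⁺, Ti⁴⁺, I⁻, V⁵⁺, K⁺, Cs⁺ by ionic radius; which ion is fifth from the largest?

Work out protons and electrons: V⁵⁺ has 18 e⁻ (Z=23), Ti⁴⁺ has 18 e⁻ (Z=22), Sc³⁺ has 18 e⁻ (Z=21), Ca²⁺ has 18 e⁻ (Z=20), K⁺ has 18 e⁻ (Z=19), Cs⁺ has 54 e⁻ (Z=55), I⁻ has 54 e⁻ (Z=53). V⁵⁺ < Ti⁴⁺ (isoelectronic, higher Z=23 is smaller); Ti⁴⁺ < Sc³⁺ (isoelectronic, higher Z=22 is smaller); Sc³⁺ < Ca²⁺ (isoelectronic, higher Z=21 is smaller); Ca²⁺ < K⁺ (isoelectronic, higher Z=20 is smaller); K⁺ < Cs⁺ (same group, 2 shells fewer); Cs⁺ < I⁻ (isoelectronic, higher Z=55 is smaller).
That gives V⁵⁺ < Ti⁴⁺ < Sc³⁺ < Ca²⁺ < K⁺ < Cs⁺ < I⁻. From the largest end, number 5 is Sc³⁺.

Sc³⁺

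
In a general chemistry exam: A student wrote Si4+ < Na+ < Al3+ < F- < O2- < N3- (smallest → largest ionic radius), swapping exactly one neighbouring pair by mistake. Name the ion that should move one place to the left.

Check each adjacent pair. Na+ and Al3+ are reversed: both have 10 electrons but Z(Al)=13 > Z(Na)=11, so Al3+ should be the smaller of the two. No other neighbouring pair contradicts the periodic trends, so Al3+ is the ion listed too late.

Al3+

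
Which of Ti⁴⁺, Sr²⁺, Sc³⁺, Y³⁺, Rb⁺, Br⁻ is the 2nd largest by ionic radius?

Rb⁺

Electron counts and nuclear charges: Ti⁴⁺: 18 e⁻, Z=22, Sc³⁺: 18 e⁻, Z=21, Y³⁺: 36 e⁻, Z=39, Sr²⁺: 36 e⁻, Z=38, Rb⁺: 36 e⁻, Z=37, Br⁻: 36 e⁻, Z=35. Ti⁴⁺ < Sc³⁺ (both 18 e⁻, Z=22>21); Sc³⁺ < Y³⁺ (same group, period 4 vs 5); Y³⁺ < Sr²⁺ (isoelectronic, higher Z=39 is smaller); Sr²⁺ < Rb⁺ (both 36 e⁻, Z=38>37); Rb⁺ < Br⁻ (isoelectronic, higher Z=37 is smaller).
That gives Ti⁴⁺ < Sc³⁺ < Y³⁺ < Sr²⁺ < Rb⁺ < Br⁻. From the largest end, number 2 is Rb⁺.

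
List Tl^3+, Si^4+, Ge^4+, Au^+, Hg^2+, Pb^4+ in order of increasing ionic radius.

Si^4+ < Ge^4+ < Pb^4+ < Tl^3+ < Hg^2+ < Au^+

Work out protons and electrons: Si^4+ has 10 e⁻ (Z=14), Ge^4+ has 28 e⁻ (Z=32), Pb^4+ has 78 e⁻ (Z=82), Tl^3+ has 78 e⁻ (Z=81), Hg^2+ has 78 e⁻ (Z=80), Au^+ has 78 e⁻ (Z=79). Si^4+ < Ge^4+ (same group, 1 shell fewer); Ge^4+ < Pb^4+ (same group, 2 shells fewer); Pb^4+ < Tl^3+ (both 78 e⁻, Z=82>81); Tl^3+ < Hg^2+ (isoelectronic, higher Z=81 is smaller); Hg^2+ < Au^+ (both 78 e⁻, Z=80>79).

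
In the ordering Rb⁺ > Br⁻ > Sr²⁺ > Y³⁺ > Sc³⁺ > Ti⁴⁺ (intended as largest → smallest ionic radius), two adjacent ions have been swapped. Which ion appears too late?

Br⁻

The pair Rb⁺, Br⁻ is the wrong way round — they are isoelectronic (36 e⁻) and Rb has more protons than Br (37 vs 35), making Rb⁺ smaller. All other adjacent pairs agree with periodic trends, so Br⁻ is the misplaced ion.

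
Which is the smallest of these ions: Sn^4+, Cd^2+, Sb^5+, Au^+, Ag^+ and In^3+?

Sb^5+

Sb^5+ has 46 e⁻ (Z=51), Sn^4+ has 46 e⁻ (Z=50), In^3+ has 46 e⁻ (Z=49), Cd^2+ has 46 e⁻ (Z=48), Ag^+ has 46 e⁻ (Z=47), Au^+ has 78 e⁻ (Z=79). Sb^5+ < Sn^4+ (isoelectronic, higher Z=51 is smaller); Sn^4+ < In^3+ (both 46 e⁻, Z=50>49); In^3+ < Cd^2+ (both 46 e⁻, Z=49>48); Cd^2+ < Ag^+ (both 46 e⁻, Z=48>47); Ag^+ < Au^+ (same group, period 5 vs 6).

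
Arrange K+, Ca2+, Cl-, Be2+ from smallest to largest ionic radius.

Electron counts and nuclear charges: Be2+: 2 e⁻, Z=4, Ca2+: 18 e⁻, Z=20, K+: 18 e⁻, Z=19, Cl-: 18 e⁻, Z=17. Be2+ < Ca2+ (same group, period 2 vs 4); Ca2+ < K+ (both 18 e⁻, Z=20>19); K+ < Cl- (both 18 e⁻, Z=19>17).

Be2+ < Ca2+ < K+ < Cl-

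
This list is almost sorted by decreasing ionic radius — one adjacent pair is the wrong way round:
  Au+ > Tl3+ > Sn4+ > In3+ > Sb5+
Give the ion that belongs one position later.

Sn4+

Check each adjacent pair. Sn4+ and In3+ are reversed: Sn4+ and In3+ share 46 electrons; the higher nuclear charge on Sn (Z=50) contracts it more, so Sn4+ < In3+. No other neighbouring pair contradicts the periodic trends, so Sn4+ is the ion listed too early.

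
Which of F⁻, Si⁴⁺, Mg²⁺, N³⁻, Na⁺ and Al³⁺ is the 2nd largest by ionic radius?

F⁻

Each ion has 10 electrons. The ranking follows nuclear charge in reverse — greater Z gives a smaller radius. Si⁴⁺ (Z=14), Al³⁺ (Z=13), Mg²⁺ (Z=12), Na⁺ (Z=11), F⁻ (Z=9), N³⁻ (Z=7).
So the order is Si⁴⁺ < Al³⁺ < Mg²⁺ < Na⁺ < F⁻ < N³⁻; the 2nd-largest ion is F⁻.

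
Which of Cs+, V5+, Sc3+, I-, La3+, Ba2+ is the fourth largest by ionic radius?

Electron counts and nuclear charges: V5+ has 18 e⁻ (Z=23), Sc3+ has 18 e⁻ (Z=21), La3+ has 54 e⁻ (Z=57), Ba2+ has 54 e⁻ (Z=56), Cs+ has 54 e⁻ (Z=55), I- has 54 e⁻ (Z=53). V5+ < Sc3+ (isoelectronic, higher Z=23 is smaller); Sc3+ < La3+ (same group, period 4 vs 6); La3+ < Ba2+ (both 54 e⁻, Z=57>56); Ba2+ < Cs+ (both 54 e⁻, Z=56>55); Cs+ < I- (both 54 e⁻, Z=55>53).
That gives V5+ < Sc3+ < La3+ < Ba2+ < Cs+ < I-. From the largest end, number 4 is La3+.

La3+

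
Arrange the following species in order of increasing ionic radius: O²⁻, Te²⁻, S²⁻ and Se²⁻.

These ions sit in one column with identical charge. Each step down the periodic table adds a principal shell, increasing the radius.

O²⁻ < S²⁻ < Se²⁻ < Te²⁻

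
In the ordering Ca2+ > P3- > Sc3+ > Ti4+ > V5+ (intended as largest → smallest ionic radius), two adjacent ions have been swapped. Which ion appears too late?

P3-

Scanning neighbour by neighbour, only Ca2+/P3- violates a trend: both have 18 electrons but Z(Ca)=20 > Z(P)=15, so Ca2+ should be the smaller of the two. That makes P3- the one sitting a position late relative to where it belongs.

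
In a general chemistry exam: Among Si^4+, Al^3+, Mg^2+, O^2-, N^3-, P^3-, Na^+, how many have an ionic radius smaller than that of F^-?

4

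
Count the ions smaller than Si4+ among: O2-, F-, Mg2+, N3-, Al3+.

These species are isoelectronic with 10 electrons. The only difference is the number of protons: Si4+ (Z=14), Al3+ (Z=13), Mg2+ (Z=12), F- (Z=9), O2- (Z=8), N3- (Z=7). The strongest nuclear pull (Si4+) gives the smallest ion.
Overall: Si4+ < Al3+ < Mg2+ < F- < O2- < N3-. Si4+ has 0 below it and 5 above. So 0 are smaller.

0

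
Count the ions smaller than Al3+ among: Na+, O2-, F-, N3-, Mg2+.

0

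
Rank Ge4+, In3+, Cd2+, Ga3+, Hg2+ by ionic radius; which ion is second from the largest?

First list Z and electron count for each: Ge4+ has 28 e⁻ (Z=32), Ga3+ has 28 e⁻ (Z=31), In3+ has 46 e⁻ (Z=49), Cd2+ has 46 e⁻ (Z=48), Hg2+ has 78 e⁻ (Z=80). Ge4+ < Ga3+ (isoelectronic, higher Z=32 is smaller); Ga3+ < In3+ (same group, period 4 vs 5); In3+ < Cd2+ (isoelectronic, higher Z=49 is smaller); Cd2+ < Hg2+ (same group, period 5 vs 6).
Ordering: Ge4+ < Ga3+ < In3+ < Cd2+ < Hg2+. The second largest is Cd2+.

Cd2+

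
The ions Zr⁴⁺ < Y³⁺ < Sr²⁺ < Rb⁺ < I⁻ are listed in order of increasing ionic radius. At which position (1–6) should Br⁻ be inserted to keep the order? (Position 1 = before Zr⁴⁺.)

5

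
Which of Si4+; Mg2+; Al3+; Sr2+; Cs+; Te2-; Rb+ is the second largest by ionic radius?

Work out protons and electrons: Si4+ has 10 e⁻ (Z=14), Al3+ has 10 e⁻ (Z=13), Mg2+ has 10 e⁻ (Z=12), Sr2+ has 36 e⁻ (Z=38), Rb+ has 36 e⁻ (Z=37), Cs+ has 54 e⁻ (Z=55), Te2- has 54 e⁻ (Z=52). Si4+ < Al3+ (isoelectronic, higher Z=14 is smaller); Al3+ < Mg2+ (both 10 e⁻, Z=13>12); Mg2+ < Sr2+ (same group, 2 shells fewer); Sr2+ < Rb+ (both 36 e⁻, Z=38>37); Rb+ < Cs+ (same group, period 5 vs 6); Cs+ < Te2- (isoelectronic, higher Z=55 is smaller).
That gives Si4+ < Al3+ < Mg2+ < Sr2+ < Rb+ < Cs+ < Te2-. From the largest end, number 2 is Cs+.

Cs+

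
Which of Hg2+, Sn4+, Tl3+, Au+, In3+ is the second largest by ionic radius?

Hg2+

Work out protons and electrons: Sn4+ has 46 e⁻ (Z=50), In3+ has 46 e⁻ (Z=49), Tl3+ has 78 e⁻ (Z=81), Hg2+ has 78 e⁻ (Z=80), Au+ has 78 e⁻ (Z=79). Sn4+ < In3+ (isoelectronic, higher Z=50 is smaller); In3+ < Tl3+ (same group, period 5 vs 6); Tl3+ < Hg2+ (isoelectronic, higher Z=81 is smaller); Hg2+ < Au+ (both 78 e⁻, Z=80>79).
That gives Sn4+ < In3+ < Tl3+ < Hg2+ < Au+. From the largest end, number 2 is Hg2+.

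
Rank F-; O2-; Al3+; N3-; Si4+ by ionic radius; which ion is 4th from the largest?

Each ion has 10 electrons. The ranking follows nuclear charge in reverse — greater Z gives a smaller radius. Si4+ (Z=14), Al3+ (Z=13), F- (Z=9), O2- (Z=8), N3- (Z=7).
That gives Si4+ < Al3+ < F- < O2- < N3-. From the largest end, number 4 is Al3+.

Al3+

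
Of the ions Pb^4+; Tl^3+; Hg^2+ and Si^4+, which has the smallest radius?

Si^4+

Tabulating Z and e⁻: Si^4+ (Z=14, 10 e⁻), Pb^4+ (Z=82, 78 e⁻), Tl^3+ (Z=81, 78 e⁻), Hg^2+ (Z=80, 78 e⁻). Si^4+ < Pb^4+ (same group, 3 shells fewer); Pb^4+ < Tl^3+ (both 78 e⁻, Z=82>81); Tl^3+ < Hg^2+ (both 78 e⁻, Z=81>80).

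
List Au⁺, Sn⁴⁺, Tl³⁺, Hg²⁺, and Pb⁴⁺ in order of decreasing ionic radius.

Tabulating Z and e⁻: Sn⁴⁺ has 46 e⁻ (Z=50), Pb⁴⁺ has 78 e⁻ (Z=82), Tl³⁺ has 78 e⁻ (Z=81), Hg²⁺ has 78 e⁻ (Z=80), Au⁺ has 78 e⁻ (Z=79). Sn⁴⁺ < Pb⁴⁺ (same group, 1 shell fewer); Pb⁴⁺ < Tl³⁺ (isoelectronic, higher Z=82 is smaller); Tl³⁺ < Hg²⁺ (both 78 e⁻, Z=81>80); Hg²⁺ < Au⁺ (both 78 e⁻, Z=80>79).

Au⁺ > Hg²⁺ > Tl³⁺ > Pb⁴⁺ > Sn⁴⁺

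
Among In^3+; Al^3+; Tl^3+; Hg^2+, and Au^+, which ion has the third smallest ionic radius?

Electron counts and nuclear charges: Al^3+: 10 e⁻, Z=13, In^3+: 46 e⁻, Z=49, Tl^3+: 78 e⁻, Z=81, Hg^2+: 78 e⁻, Z=80, Au^+: 78 e⁻, Z=79. Al^3+ < In^3+ (same group, period 3 vs 5); In^3+ < Tl^3+ (same group, period 5 vs 6); Tl^3+ < Hg^2+ (isoelectronic, higher Z=81 is smaller); Hg^2+ < Au^+ (isoelectronic, higher Z=80 is smaller).
Full ascending order: Al^3+ < In^3+ < Tl^3+ < Hg^2+ < Au^+. Counting from the smallest, position 3 is Tl^3+.

Tl^3+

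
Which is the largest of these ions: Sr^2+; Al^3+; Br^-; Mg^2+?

Br^-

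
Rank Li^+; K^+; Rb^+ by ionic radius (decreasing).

Rb^+ > K^+ > Li^+

These ions sit in one column with identical charge. Each step down the periodic table adds a principal shell, increasing the radius.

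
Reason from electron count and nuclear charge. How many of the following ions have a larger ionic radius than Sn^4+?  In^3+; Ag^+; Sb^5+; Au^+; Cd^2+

4

Tabulating Z and e⁻: Sb^5+: 46 e⁻, Z=51, Sn^4+: 46 e⁻, Z=50, In^3+: 46 e⁻, Z=49, Cd^2+: 46 e⁻, Z=48, Ag^+: 46 e⁻, Z=47, Au^+: 78 e⁻, Z=79. Sb^5+ < Sn^4+ (both 46 e⁻, Z=51>50); Sn^4+ < In^3+ (both 46 e⁻, Z=50>49); In^3+ < Cd^2+ (both 46 e⁻, Z=49>48); Cd^2+ < Ag^+ (both 46 e⁻, Z=48>47); Ag^+ < Au^+ (same group, 1 shell fewer).
Overall: Sb^5+ < Sn^4+ < In^3+ < Cd^2+ < Ag^+ < Au^+. Sn^4+ has 1 below it and 4 above. So 4 are larger.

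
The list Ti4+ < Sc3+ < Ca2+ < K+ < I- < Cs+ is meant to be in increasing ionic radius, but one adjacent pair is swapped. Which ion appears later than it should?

Check each adjacent pair. I- and Cs+ are reversed: Cs+ and I- share 54 electrons; the higher nuclear charge on Cs (Z=55) contracts it more, so Cs+ < I-. No other neighbouring pair contradicts the periodic trends, so Cs+ is the ion listed too late.

Cs+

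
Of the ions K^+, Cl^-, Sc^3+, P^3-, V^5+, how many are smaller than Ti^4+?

All of these have 18 electrons (isoelectronic). With the same electron cloud, the ion with the most protons pulls it in tightest. Nuclear charges: V^5+ (Z=23), Ti^4+ (Z=22), Sc^3+ (Z=21), K^+ (Z=19), Cl^- (Z=17), P^3- (Z=15). Highest Z is smallest.
Overall: V^5+ < Ti^4+ < Sc^3+ < K^+ < Cl^- < P^3-. Ti^4+ has 1 below it and 4 above. That's 1.

1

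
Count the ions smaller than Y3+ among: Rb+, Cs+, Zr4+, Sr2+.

1

Zr4+ has 36 e⁻ (Z=40), Y3+ has 36 e⁻ (Z=39), Sr2+ has 36 e⁻ (Z=38), Rb+ has 36 e⁻ (Z=37), Cs+ has 54 e⁻ (Z=55). Zr4+ < Y3+ (both 36 e⁻, Z=40>39); Y3+ < Sr2+ (isoelectronic, higher Z=39 is smaller); Sr2+ < Rb+ (both 36 e⁻, Z=38>37); Rb+ < Cs+ (same group, period 5 vs 6).
Placing each against Y3+: smaller — Zr4+; larger — Sr2+, Rb+, Cs+. Count: 1.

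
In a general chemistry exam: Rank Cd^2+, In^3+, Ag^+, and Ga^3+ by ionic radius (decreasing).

Ag^+ > Cd^2+ > In^3+ > Ga^3+

Electron counts and nuclear charges: Ga^3+ has 28 e⁻ (Z=31), In^3+ has 46 e⁻ (Z=49), Cd^2+ has 46 e⁻ (Z=48), Ag^+ has 46 e⁻ (Z=47). Ga^3+ < In^3+ (same group, period 4 vs 5); In^3+ < Cd^2+ (both 46 e⁻, Z=49>48); Cd^2+ < Ag^+ (isoelectronic, higher Z=48 is smaller).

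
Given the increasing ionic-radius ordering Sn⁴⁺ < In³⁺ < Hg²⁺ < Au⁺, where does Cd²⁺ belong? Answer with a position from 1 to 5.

3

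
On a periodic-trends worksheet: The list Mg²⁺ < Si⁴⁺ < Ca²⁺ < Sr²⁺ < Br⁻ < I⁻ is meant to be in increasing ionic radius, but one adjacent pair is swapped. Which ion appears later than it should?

Compare adjacent ions: Si⁴⁺ and Mg²⁺ share 10 electrons; the higher nuclear charge on Si (Z=14) contracts it more, so Si⁴⁺ < Mg²⁺ — yet in this increasing list Mg²⁺ sits before Si⁴⁺. Nothing else is reversed, so Si⁴⁺ should move one place to the left.

Si⁴⁺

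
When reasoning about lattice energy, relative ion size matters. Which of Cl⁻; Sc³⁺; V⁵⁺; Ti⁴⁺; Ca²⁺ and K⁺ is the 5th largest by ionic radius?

Ti⁴⁺

These species are isoelectronic with 18 electrons. The only difference is the number of protons: V⁵⁺ (Z=23), Ti⁴⁺ (Z=22), Sc³⁺ (Z=21), Ca²⁺ (Z=20), K⁺ (Z=19), Cl⁻ (Z=17). The strongest nuclear pull (V⁵⁺) gives the smallest ion.
Ordering: V⁵⁺ < Ti⁴⁺ < Sc³⁺ < Ca²⁺ < K⁺ < Cl⁻. The 5th largest is Ti⁴⁺.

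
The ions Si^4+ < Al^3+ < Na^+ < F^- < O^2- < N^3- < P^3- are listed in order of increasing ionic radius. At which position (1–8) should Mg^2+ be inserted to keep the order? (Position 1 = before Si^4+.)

3

Tabulating Z and e⁻: Si^4+ (Z=14, 10 e⁻), Al^3+ (Z=13, 10 e⁻), Mg^2+ (Z=12, 10 e⁻), Na^+ (Z=11, 10 e⁻), F^- (Z=9, 10 e⁻), O^2- (Z=8, 10 e⁻), N^3- (Z=7, 10 e⁻), P^3- (Z=15, 18 e⁻). Si^4+ < Al^3+ (both 10 e⁻, Z=14>13); Al^3+ < Mg^2+ (both 10 e⁻, Z=13>12); Mg^2+ < Na^+ (isoelectronic, higher Z=12 is smaller); Na^+ < F^- (both 10 e⁻, Z=11>9); F^- < O^2- (both 10 e⁻, Z=9>8); O^2- < N^3- (both 10 e⁻, Z=8>7); N^3- < P^3- (same group, 1 shell fewer).
Putting Mg^2+ in gives Si^4+ < Al^3+ < Mg^2+ < Na^+ < F^- < O^2- < N^3- < P^3-; it lands at slot 3.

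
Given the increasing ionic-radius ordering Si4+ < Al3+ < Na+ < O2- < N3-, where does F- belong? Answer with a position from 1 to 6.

4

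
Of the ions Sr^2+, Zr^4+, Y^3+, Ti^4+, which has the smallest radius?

Ti^4+

Ti^4+ has 18 e⁻ (Z=22), Zr^4+ has 36 e⁻ (Z=40), Y^3+ has 36 e⁻ (Z=39), Sr^2+ has 36 e⁻ (Z=38). Ti^4+ < Zr^4+ (same group, period 4 vs 5); Zr^4+ < Y^3+ (both 36 e⁻, Z=40>39); Y^3+ < Sr^2+ (both 36 e⁻, Z=39>38).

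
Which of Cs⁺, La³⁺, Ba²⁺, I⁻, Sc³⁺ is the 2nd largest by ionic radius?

Cs⁺

Electron counts and nuclear charges: Sc³⁺: 18 e⁻, Z=21, La³⁺: 54 e⁻, Z=57, Ba²⁺: 54 e⁻, Z=56, Cs⁺: 54 e⁻, Z=55, I⁻: 54 e⁻, Z=53. Sc³⁺ < La³⁺ (same group, period 4 vs 6); La³⁺ < Ba²⁺ (both 54 e⁻, Z=57>56); Ba²⁺ < Cs⁺ (both 54 e⁻, Z=56>55); Cs⁺ < I⁻ (both 54 e⁻, Z=55>53).
Ordering: Sc³⁺ < La³⁺ < Ba²⁺ < Cs⁺ < I⁻. The 2nd largest is Cs⁺.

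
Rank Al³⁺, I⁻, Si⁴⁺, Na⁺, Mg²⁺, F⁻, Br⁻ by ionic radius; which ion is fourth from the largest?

Na⁺

Electron counts and nuclear charges: Si⁴⁺: 10 e⁻, Z=14, Al³⁺: 10 e⁻, Z=13, Mg²⁺: 10 e⁻, Z=12, Na⁺: 10 e⁻, Z=11, F⁻: 10 e⁻, Z=9, Br⁻: 36 e⁻, Z=35, I⁻: 54 e⁻, Z=53. Si⁴⁺ < Al³⁺ (both 10 e⁻, Z=14>13); Al³⁺ < Mg²⁺ (isoelectronic, higher Z=13 is smaller); Mg²⁺ < Na⁺ (both 10 e⁻, Z=12>11); Na⁺ < F⁻ (isoelectronic, higher Z=11 is smaller); F⁻ < Br⁻ (same group, period 2 vs 4); Br⁻ < I⁻ (same group, period 4 vs 5).
Ordering: Si⁴⁺ < Al³⁺ < Mg²⁺ < Na⁺ < F⁻ < Br⁻ < I⁻. The fourth largest is Na⁺.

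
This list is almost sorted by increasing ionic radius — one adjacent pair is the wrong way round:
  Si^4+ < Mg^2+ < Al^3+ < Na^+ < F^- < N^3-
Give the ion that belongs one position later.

Mg^2+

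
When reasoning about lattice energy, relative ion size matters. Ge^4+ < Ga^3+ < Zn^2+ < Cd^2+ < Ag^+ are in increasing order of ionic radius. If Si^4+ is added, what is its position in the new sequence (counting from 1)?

Si^4+: 10 e⁻, Z=14, Ge^4+: 28 e⁻, Z=32, Ga^3+: 28 e⁻, Z=31, Zn^2+: 28 e⁻, Z=30, Cd^2+: 46 e⁻, Z=48, Ag^+: 46 e⁻, Z=47. Si^4+ < Ge^4+ (same group, period 3 vs 4); Ge^4+ < Ga^3+ (both 28 e⁻, Z=32>31); Ga^3+ < Zn^2+ (isoelectronic, higher Z=31 is smaller); Zn^2+ < Cd^2+ (same group, period 4 vs 5); Cd^2+ < Ag^+ (both 46 e⁻, Z=48>47).
The complete sequence is Si^4+ < Ge^4+ < Ga^3+ < Zn^2+ < Cd^2+ < Ag^+. Si^4+ sits at position 1.

1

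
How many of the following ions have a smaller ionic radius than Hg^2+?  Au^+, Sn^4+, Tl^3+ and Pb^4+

3

Sn^4+: 46 e⁻, Z=50, Pb^4+: 78 e⁻, Z=82, Tl^3+: 78 e⁻, Z=81, Hg^2+: 78 e⁻, Z=80, Au^+: 78 e⁻, Z=79. Sn^4+ < Pb^4+ (same group, period 5 vs 6); Pb^4+ < Tl^3+ (both 78 e⁻, Z=82>81); Tl^3+ < Hg^2+ (isoelectronic, higher Z=81 is smaller); Hg^2+ < Au^+ (both 78 e⁻, Z=80>79).
Placing each against Hg^2+: smaller — Sn^4+, Pb^4+, Tl^3+; larger — Au^+. So 3 are smaller.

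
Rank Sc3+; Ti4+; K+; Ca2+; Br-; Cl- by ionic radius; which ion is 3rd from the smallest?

Ca2+

Ti4+ has 18 e⁻ (Z=22), Sc3+ has 18 e⁻ (Z=21), Ca2+ has 18 e⁻ (Z=20), K+ has 18 e⁻ (Z=19), Cl- has 18 e⁻ (Z=17), Br- has 36 e⁻ (Z=35). Ti4+ < Sc3+ (isoelectronic, higher Z=22 is smaller); Sc3+ < Ca2+ (isoelectronic, higher Z=21 is smaller); Ca2+ < K+ (isoelectronic, higher Z=20 is smaller); K+ < Cl- (both 18 e⁻, Z=19>17); Cl- < Br- (same group, period 3 vs 4).
So the order is Ti4+ < Sc3+ < Ca2+ < K+ < Cl- < Br-; the 3rd-smallest ion is Ca2+.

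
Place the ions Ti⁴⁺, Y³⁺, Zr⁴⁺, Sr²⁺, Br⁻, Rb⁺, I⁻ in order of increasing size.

Tabulating Z and e⁻: Ti⁴⁺ (Z=22, 18 e⁻), Zr⁴⁺ (Z=40, 36 e⁻), Y³⁺ (Z=39, 36 e⁻), Sr²⁺ (Z=38, 36 e⁻), Rb⁺ (Z=37, 36 e⁻), Br⁻ (Z=35, 36 e⁻), I⁻ (Z=53, 54 e⁻). Ti⁴⁺ < Zr⁴⁺ (same group, 1 shell fewer); Zr⁴⁺ < Y³⁺ (both 36 e⁻, Z=40>39); Y³⁺ < Sr²⁺ (both 36 e⁻, Z=39>38); Sr²⁺ < Rb⁺ (both 36 e⁻, Z=38>37); Rb⁺ < Br⁻ (both 36 e⁻, Z=37>35); Br⁻ < I⁻ (same group, 1 shell fewer).

Ti⁴⁺ < Zr⁴⁺ < Y³⁺ < Sr²⁺ < Rb⁺ < Br⁻ < I⁻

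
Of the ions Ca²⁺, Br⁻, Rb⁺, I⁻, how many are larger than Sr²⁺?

3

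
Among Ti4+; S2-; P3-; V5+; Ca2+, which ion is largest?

These species are isoelectronic with 18 electrons. The only difference is the number of protons: V5+ (Z=23), Ti4+ (Z=22), Ca2+ (Z=20), S2- (Z=16), P3- (Z=15). The strongest nuclear pull (V5+) gives the smallest ion.

P3-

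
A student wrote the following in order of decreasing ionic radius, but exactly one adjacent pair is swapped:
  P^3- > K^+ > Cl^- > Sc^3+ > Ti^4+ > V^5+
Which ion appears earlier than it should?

K^+

Scanning neighbour by neighbour, only K^+/Cl^- violates a trend: K^+ and Cl^- share 18 electrons; the higher nuclear charge on K (Z=19) contracts it more, so K^+ < Cl^-. That makes K^+ the one sitting a position early relative to where it belongs.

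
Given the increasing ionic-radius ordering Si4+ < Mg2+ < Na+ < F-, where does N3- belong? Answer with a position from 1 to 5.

Each ion has 10 electrons. The ranking follows nuclear charge in reverse — greater Z gives a smaller radius. Si4+ (Z=14), Mg2+ (Z=12), Na+ (Z=11), F- (Z=9), N3- (Z=7).
Merged order: Si4+ < Mg2+ < Na+ < F- < N3- — N3- is number 5.

5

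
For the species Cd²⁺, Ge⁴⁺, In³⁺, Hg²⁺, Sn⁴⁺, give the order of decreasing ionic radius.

Electron counts and nuclear charges: Ge⁴⁺: 28 e⁻, Z=32, Sn⁴⁺: 46 e⁻, Z=50, In³⁺: 46 e⁻, Z=49, Cd²⁺: 46 e⁻, Z=48, Hg²⁺: 78 e⁻, Z=80. Ge⁴⁺ < Sn⁴⁺ (same group, period 4 vs 5); Sn⁴⁺ < In³⁺ (both 46 e⁻, Z=50>49); In³⁺ < Cd²⁺ (isoelectronic, higher Z=49 is smaller); Cd²⁺ < Hg²⁺ (same group, period 5 vs 6).

Hg²⁺ > Cd²⁺ > In³⁺ > Sn⁴⁺ > Ge⁴⁺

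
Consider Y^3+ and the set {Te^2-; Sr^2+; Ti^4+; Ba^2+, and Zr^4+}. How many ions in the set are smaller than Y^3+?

2

First list Z and electron count for each: Ti^4+ (Z=22, 18 e⁻), Zr^4+ (Z=40, 36 e⁻), Y^3+ (Z=39, 36 e⁻), Sr^2+ (Z=38, 36 e⁻), Ba^2+ (Z=56, 54 e⁻), Te^2- (Z=52, 54 e⁻). Ti^4+ < Zr^4+ (same group, 1 shell fewer); Zr^4+ < Y^3+ (isoelectronic, higher Z=40 is smaller); Y^3+ < Sr^2+ (both 36 e⁻, Z=39>38); Sr^2+ < Ba^2+ (same group, period 5 vs 6); Ba^2+ < Te^2- (both 54 e⁻, Z=56>52).
Ordering all of them (including Y^3+) by radius gives Ti^4+ < Zr^4+ < Y^3+ < Sr^2+ < Ba^2+ < Te^2-. So 2 are smaller.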